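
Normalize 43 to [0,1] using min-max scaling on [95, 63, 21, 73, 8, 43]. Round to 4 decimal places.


Min = 8, Max = 95
Range = 95 - 8 = 87
Scaled = (x - min) / (max - min)
= (43 - 8) / 87
= 35 / 87
= 0.4023

0.4023


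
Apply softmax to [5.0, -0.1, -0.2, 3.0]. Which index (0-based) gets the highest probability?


Softmax is a monotonic transformation, so it preserves the argmax.
We need to find the index of the maximum logit.
Index 0: 5.0
Index 1: -0.1
Index 2: -0.2
Index 3: 3.0
Maximum logit = 5.0 at index 0

0


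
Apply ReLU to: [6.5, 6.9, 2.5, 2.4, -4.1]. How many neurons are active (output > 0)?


ReLU(x) = max(0, x) for each element:
ReLU(6.5) = 6.5
ReLU(6.9) = 6.9
ReLU(2.5) = 2.5
ReLU(2.4) = 2.4
ReLU(-4.1) = 0
Active neurons (>0): 4

4


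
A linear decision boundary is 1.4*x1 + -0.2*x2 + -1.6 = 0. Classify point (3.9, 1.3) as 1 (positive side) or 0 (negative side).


Compute 1.4 * 3.9 + -0.2 * 1.3 + -1.6
= 5.46 + -0.26 + -1.6
= 3.6
Since 3.6 >= 0, the point is on the positive side.

1


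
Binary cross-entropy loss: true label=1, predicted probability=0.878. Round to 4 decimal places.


For y=1: Loss = -log(p)
= -log(0.878)
= -(-0.1301)
= 0.1301

0.1301


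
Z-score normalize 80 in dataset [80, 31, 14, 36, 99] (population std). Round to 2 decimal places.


Mean = (80 + 31 + 14 + 36 + 99) / 5 = 52.0
Variance = sum((x_i - mean)^2) / n = 1026.8
Std = sqrt(1026.8) = 32.0437
Z = (x - mean) / std
= (80 - 52.0) / 32.0437
= 28.0 / 32.0437
= 0.87

0.87


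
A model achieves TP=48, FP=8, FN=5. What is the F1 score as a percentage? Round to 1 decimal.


Precision = TP / (TP + FP) = 48 / 56 = 0.8571
Recall = TP / (TP + FN) = 48 / 53 = 0.9057
F1 = 2 * P * R / (P + R)
= 2 * 0.8571 * 0.9057 / (0.8571 + 0.9057)
= 1.5526 / 1.7628
= 0.8807
As percentage: 88.1%

88.1


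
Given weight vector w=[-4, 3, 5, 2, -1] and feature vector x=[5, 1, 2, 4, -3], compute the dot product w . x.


Element-wise products:
-4 * 5 = -20
3 * 1 = 3
5 * 2 = 10
2 * 4 = 8
-1 * -3 = 3
Sum = -20 + 3 + 10 + 8 + 3
= 4

4


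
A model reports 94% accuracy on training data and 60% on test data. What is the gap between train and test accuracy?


Gap = train_accuracy - test_accuracy
= 94 - 60
= 34%
This large gap strongly indicates overfitting.

34


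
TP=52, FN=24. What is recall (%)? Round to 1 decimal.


Recall = TP / (TP + FN) * 100
= 52 / (52 + 24)
= 52 / 76
= 0.6842
= 68.4%

68.4


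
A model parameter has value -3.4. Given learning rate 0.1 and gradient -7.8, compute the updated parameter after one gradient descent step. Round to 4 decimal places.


w_new = w_old - lr * gradient
= -3.4 - 0.1 * -7.8
= -3.4 - (-0.78)
= -2.6200

-2.6200


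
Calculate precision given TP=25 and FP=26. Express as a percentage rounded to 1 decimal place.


Precision = TP / (TP + FP) * 100
= 25 / (25 + 26)
= 25 / 51
= 0.4902
= 49.0%

49.0


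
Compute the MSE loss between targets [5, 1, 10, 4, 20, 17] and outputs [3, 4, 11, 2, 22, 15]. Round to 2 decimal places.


Differences: [2, -3, -1, 2, -2, 2]
Squared errors: [4, 9, 1, 4, 4, 4]
Sum of squared errors = 26
MSE = 26 / 6 = 4.33

4.33


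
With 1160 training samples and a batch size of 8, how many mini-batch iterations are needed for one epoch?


Iterations per epoch = dataset_size / batch_size
= 1160 / 8
= 145

145


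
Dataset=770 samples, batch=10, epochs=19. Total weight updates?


Iterations per epoch = 770 / 10 = 77
Total updates = iterations_per_epoch * epochs
= 77 * 19
= 1463

1463


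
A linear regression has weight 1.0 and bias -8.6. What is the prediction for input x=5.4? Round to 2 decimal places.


y = 1.0 * 5.4 + (-8.6)
= 5.4 + (-8.6)
= -3.20

-3.20


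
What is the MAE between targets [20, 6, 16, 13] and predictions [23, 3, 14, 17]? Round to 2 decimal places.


Absolute errors: [3, 3, 2, 4]
Sum of absolute errors = 12
MAE = 12 / 4 = 3.00

3.00


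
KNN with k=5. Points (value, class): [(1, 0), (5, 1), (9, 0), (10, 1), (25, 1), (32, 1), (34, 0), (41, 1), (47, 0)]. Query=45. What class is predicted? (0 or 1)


Distances from query 45:
Point 47 (class 0): distance = 2
Point 41 (class 1): distance = 4
Point 34 (class 0): distance = 11
Point 32 (class 1): distance = 13
Point 25 (class 1): distance = 20
K=5 nearest neighbors: classes = [0, 1, 0, 1, 1]
Votes for class 1: 3 / 5
Majority vote => class 1

1


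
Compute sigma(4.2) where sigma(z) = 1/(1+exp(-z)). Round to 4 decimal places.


sigmoid(z) = 1 / (1 + exp(-z))
exp(-(4.2)) = exp(-4.2) = 0.015
1 + 0.015 = 1.015
1 / 1.015 = 0.9852

0.9852


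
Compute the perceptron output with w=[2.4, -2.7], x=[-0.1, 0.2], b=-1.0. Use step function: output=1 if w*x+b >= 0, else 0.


z = w . x + b
= 2.4*-0.1 + -2.7*0.2 + -1.0
= -0.24 + -0.54 + -1.0
= -0.78 + -1.0
= -1.78
Since z = -1.78 < 0, output = 0

0


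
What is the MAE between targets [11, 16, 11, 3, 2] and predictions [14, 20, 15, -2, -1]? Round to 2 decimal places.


Absolute errors: [3, 4, 4, 5, 3]
Sum of absolute errors = 19
MAE = 19 / 5 = 3.80

3.80


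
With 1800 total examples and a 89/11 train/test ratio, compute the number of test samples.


Train samples = 1800 * 89% = 1602
Test samples = 1800 - 1602
= 198

198


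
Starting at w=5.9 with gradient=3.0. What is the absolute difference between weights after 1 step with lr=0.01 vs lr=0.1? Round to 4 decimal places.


With lr=0.01: w_new = 5.9 - 0.01 * 3.0 = 5.87
With lr=0.1: w_new = 5.9 - 0.1 * 3.0 = 5.6
Absolute difference = |5.87 - 5.6|
= 0.2700

0.2700


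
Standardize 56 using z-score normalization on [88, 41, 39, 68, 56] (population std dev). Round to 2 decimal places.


Mean = (88 + 41 + 39 + 68 + 56) / 5 = 58.4
Variance = sum((x_i - mean)^2) / n = 330.64
Std = sqrt(330.64) = 18.1835
Z = (x - mean) / std
= (56 - 58.4) / 18.1835
= -2.4 / 18.1835
= -0.13

-0.13


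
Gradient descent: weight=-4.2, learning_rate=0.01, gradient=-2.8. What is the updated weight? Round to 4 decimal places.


w_new = w_old - lr * gradient
= -4.2 - 0.01 * -2.8
= -4.2 - (-0.028)
= -4.1720

-4.1720


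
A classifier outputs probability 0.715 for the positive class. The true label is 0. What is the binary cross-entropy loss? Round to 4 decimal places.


For y=0: Loss = -log(1-p)
= -log(1 - 0.715)
= -log(0.285)
= -(-1.2553)
= 1.2553

1.2553


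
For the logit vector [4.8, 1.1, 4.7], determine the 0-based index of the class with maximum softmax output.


Softmax is a monotonic transformation, so it preserves the argmax.
We need to find the index of the maximum logit.
Index 0: 4.8
Index 1: 1.1
Index 2: 4.7
Maximum logit = 4.8 at index 0

0


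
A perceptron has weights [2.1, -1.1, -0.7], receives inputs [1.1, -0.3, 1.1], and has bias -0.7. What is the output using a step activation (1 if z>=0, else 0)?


z = w . x + b
= 2.1*1.1 + -1.1*-0.3 + -0.7*1.1 + -0.7
= 2.31 + 0.33 + -0.77 + -0.7
= 1.87 + -0.7
= 1.17
Since z = 1.17 >= 0, output = 1

1


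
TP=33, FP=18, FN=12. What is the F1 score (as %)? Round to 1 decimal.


Precision = TP / (TP + FP) = 33 / 51 = 0.6471
Recall = TP / (TP + FN) = 33 / 45 = 0.7333
F1 = 2 * P * R / (P + R)
= 2 * 0.6471 * 0.7333 / (0.6471 + 0.7333)
= 0.949 / 1.3804
= 0.6875
As percentage: 68.8%

68.8


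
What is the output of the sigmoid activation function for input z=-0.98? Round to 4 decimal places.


sigmoid(z) = 1 / (1 + exp(-z))
exp(-(-0.98)) = exp(0.98) = 2.6645
1 + 2.6645 = 3.6645
1 / 3.6645 = 0.2729

0.2729


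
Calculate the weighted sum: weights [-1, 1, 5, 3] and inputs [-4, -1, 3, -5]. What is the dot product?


Element-wise products:
-1 * -4 = 4
1 * -1 = -1
5 * 3 = 15
3 * -5 = -15
Sum = 4 + -1 + 15 + -15
= 3

3


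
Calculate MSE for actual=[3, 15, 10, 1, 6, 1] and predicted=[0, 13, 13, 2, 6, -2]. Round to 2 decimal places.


Differences: [3, 2, -3, -1, 0, 3]
Squared errors: [9, 4, 9, 1, 0, 9]
Sum of squared errors = 32
MSE = 32 / 6 = 5.33

5.33


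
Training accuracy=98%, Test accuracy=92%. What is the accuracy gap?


Gap = train_accuracy - test_accuracy
= 98 - 92
= 6%
This moderate gap may indicate mild overfitting.

6


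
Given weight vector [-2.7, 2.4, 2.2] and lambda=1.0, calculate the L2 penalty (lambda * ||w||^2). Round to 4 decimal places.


Squaring each weight:
(-2.7)^2 = 7.29
2.4^2 = 5.76
2.2^2 = 4.84
Sum of squares = 17.89
Penalty = 1.0 * 17.89 = 17.8900

17.8900


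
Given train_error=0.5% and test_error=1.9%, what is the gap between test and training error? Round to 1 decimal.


Generalization gap = test_error - train_error
= 1.9 - 0.5
= 1.4%
A small gap suggests good generalization.

1.4


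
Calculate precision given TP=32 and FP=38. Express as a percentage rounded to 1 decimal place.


Precision = TP / (TP + FP) * 100
= 32 / (32 + 38)
= 32 / 70
= 0.4571
= 45.7%

45.7


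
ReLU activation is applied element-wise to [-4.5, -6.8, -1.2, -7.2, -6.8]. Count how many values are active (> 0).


ReLU(x) = max(0, x) for each element:
ReLU(-4.5) = 0
ReLU(-6.8) = 0
ReLU(-1.2) = 0
ReLU(-7.2) = 0
ReLU(-6.8) = 0
Active neurons (>0): 0

0


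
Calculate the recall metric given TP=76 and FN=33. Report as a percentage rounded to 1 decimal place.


Recall = TP / (TP + FN) * 100
= 76 / (76 + 33)
= 76 / 109
= 0.6972
= 69.7%

69.7


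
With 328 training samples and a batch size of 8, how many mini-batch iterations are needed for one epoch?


Iterations per epoch = dataset_size / batch_size
= 328 / 8
= 41

41


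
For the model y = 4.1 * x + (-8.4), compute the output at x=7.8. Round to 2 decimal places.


y = 4.1 * 7.8 + (-8.4)
= 31.98 + (-8.4)
= 23.58

23.58


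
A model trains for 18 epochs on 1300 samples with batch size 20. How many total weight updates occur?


Iterations per epoch = 1300 / 20 = 65
Total updates = iterations_per_epoch * epochs
= 65 * 18
= 1170

1170


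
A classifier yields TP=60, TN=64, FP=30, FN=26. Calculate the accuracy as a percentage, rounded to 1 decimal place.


Accuracy = (TP + TN) / (TP + TN + FP + FN) * 100
= (60 + 64) / (60 + 64 + 30 + 26)
= 124 / 180
= 0.6889
= 68.9%

68.9


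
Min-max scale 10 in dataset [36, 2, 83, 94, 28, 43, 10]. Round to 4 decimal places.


Min = 2, Max = 94
Range = 94 - 2 = 92
Scaled = (x - min) / (max - min)
= (10 - 2) / 92
= 8 / 92
= 0.0870

0.0870


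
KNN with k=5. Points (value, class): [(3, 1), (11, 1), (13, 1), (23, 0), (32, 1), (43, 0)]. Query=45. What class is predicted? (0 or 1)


Distances from query 45:
Point 43 (class 0): distance = 2
Point 32 (class 1): distance = 13
Point 23 (class 0): distance = 22
Point 13 (class 1): distance = 32
Point 11 (class 1): distance = 34
K=5 nearest neighbors: classes = [0, 1, 0, 1, 1]
Votes for class 1: 3 / 5
Majority vote => class 1

1


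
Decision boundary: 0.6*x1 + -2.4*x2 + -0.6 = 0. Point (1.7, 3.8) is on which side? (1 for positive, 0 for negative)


Compute 0.6 * 1.7 + -2.4 * 3.8 + -0.6
= 1.02 + -9.12 + -0.6
= -8.7
Since -8.7 < 0, the point is on the negative side.

0


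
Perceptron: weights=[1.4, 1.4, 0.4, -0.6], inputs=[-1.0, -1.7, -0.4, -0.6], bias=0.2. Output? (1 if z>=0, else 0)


z = w . x + b
= 1.4*-1.0 + 1.4*-1.7 + 0.4*-0.4 + -0.6*-0.6 + 0.2
= -1.4 + -2.38 + -0.16 + 0.36 + 0.2
= -3.58 + 0.2
= -3.38
Since z = -3.38 < 0, output = 0

0


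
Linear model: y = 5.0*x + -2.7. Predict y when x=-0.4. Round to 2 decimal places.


y = 5.0 * -0.4 + (-2.7)
= -2.0 + (-2.7)
= -4.70

-4.70


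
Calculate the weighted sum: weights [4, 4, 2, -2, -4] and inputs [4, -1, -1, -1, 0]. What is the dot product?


Element-wise products:
4 * 4 = 16
4 * -1 = -4
2 * -1 = -2
-2 * -1 = 2
-4 * 0 = 0
Sum = 16 + -4 + -2 + 2 + 0
= 12

12


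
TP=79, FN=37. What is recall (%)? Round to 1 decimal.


Recall = TP / (TP + FN) * 100
= 79 / (79 + 37)
= 79 / 116
= 0.681
= 68.1%

68.1


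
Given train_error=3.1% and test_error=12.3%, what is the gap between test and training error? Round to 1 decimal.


Generalization gap = test_error - train_error
= 12.3 - 3.1
= 9.2%
A moderate gap.

9.2


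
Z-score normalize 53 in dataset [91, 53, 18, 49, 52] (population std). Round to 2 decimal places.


Mean = (91 + 53 + 18 + 49 + 52) / 5 = 52.6
Variance = sum((x_i - mean)^2) / n = 537.04
Std = sqrt(537.04) = 23.1741
Z = (x - mean) / std
= (53 - 52.6) / 23.1741
= 0.4 / 23.1741
= 0.02

0.02


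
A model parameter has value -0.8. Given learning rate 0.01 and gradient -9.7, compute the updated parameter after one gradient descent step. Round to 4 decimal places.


w_new = w_old - lr * gradient
= -0.8 - 0.01 * -9.7
= -0.8 - (-0.097)
= -0.7030

-0.7030


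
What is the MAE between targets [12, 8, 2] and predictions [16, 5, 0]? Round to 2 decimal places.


Absolute errors: [4, 3, 2]
Sum of absolute errors = 9
MAE = 9 / 3 = 3.00

3.00


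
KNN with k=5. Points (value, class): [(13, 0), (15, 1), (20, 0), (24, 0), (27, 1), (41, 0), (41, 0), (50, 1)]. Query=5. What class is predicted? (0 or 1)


Distances from query 5:
Point 13 (class 0): distance = 8
Point 15 (class 1): distance = 10
Point 20 (class 0): distance = 15
Point 24 (class 0): distance = 19
Point 27 (class 1): distance = 22
K=5 nearest neighbors: classes = [0, 1, 0, 0, 1]
Votes for class 1: 2 / 5
Majority vote => class 0

0


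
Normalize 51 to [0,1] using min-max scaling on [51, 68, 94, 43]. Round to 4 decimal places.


Min = 43, Max = 94
Range = 94 - 43 = 51
Scaled = (x - min) / (max - min)
= (51 - 43) / 51
= 8 / 51
= 0.1569

0.1569


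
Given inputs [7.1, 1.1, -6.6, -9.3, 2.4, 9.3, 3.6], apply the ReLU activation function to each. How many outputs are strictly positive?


ReLU(x) = max(0, x) for each element:
ReLU(7.1) = 7.1
ReLU(1.1) = 1.1
ReLU(-6.6) = 0
ReLU(-9.3) = 0
ReLU(2.4) = 2.4
ReLU(9.3) = 9.3
ReLU(3.6) = 3.6
Active neurons (>0): 5

5


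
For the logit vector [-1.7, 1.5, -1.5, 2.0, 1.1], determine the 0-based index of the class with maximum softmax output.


Softmax is a monotonic transformation, so it preserves the argmax.
We need to find the index of the maximum logit.
Index 0: -1.7
Index 1: 1.5
Index 2: -1.5
Index 3: 2.0
Index 4: 1.1
Maximum logit = 2.0 at index 3

3


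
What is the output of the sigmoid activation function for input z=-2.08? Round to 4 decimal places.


sigmoid(z) = 1 / (1 + exp(-z))
exp(-(-2.08)) = exp(2.08) = 8.0045
1 + 8.0045 = 9.0045
1 / 9.0045 = 0.1111

0.1111


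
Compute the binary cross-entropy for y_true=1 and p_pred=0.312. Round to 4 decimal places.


For y=1: Loss = -log(p)
= -log(0.312)
= -(-1.1648)
= 1.1648

1.1648


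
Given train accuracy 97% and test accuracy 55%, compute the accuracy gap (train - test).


Gap = train_accuracy - test_accuracy
= 97 - 55
= 42%
This large gap strongly indicates overfitting.

42


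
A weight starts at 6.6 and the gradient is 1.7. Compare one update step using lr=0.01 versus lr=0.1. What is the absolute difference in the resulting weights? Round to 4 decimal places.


With lr=0.01: w_new = 6.6 - 0.01 * 1.7 = 6.583
With lr=0.1: w_new = 6.6 - 0.1 * 1.7 = 6.43
Absolute difference = |6.583 - 6.43|
= 0.1530

0.1530


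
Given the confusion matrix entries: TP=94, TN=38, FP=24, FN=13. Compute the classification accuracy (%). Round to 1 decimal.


Accuracy = (TP + TN) / (TP + TN + FP + FN) * 100
= (94 + 38) / (94 + 38 + 24 + 13)
= 132 / 169
= 0.7811
= 78.1%

78.1


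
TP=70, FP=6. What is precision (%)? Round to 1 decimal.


Precision = TP / (TP + FP) * 100
= 70 / (70 + 6)
= 70 / 76
= 0.9211
= 92.1%

92.1


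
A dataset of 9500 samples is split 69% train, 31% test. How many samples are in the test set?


Train samples = 9500 * 69% = 6555
Test samples = 9500 - 6555
= 2945

2945


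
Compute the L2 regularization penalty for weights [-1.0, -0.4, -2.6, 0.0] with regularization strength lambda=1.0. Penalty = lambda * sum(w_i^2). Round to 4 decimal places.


Squaring each weight:
(-1.0)^2 = 1.0
(-0.4)^2 = 0.16
(-2.6)^2 = 6.76
0.0^2 = 0.0
Sum of squares = 7.92
Penalty = 1.0 * 7.92 = 7.9200

7.9200


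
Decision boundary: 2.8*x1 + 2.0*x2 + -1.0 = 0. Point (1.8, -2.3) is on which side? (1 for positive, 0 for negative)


Compute 2.8 * 1.8 + 2.0 * -2.3 + -1.0
= 5.04 + -4.6 + -1.0
= -0.56
Since -0.56 < 0, the point is on the negative side.

0


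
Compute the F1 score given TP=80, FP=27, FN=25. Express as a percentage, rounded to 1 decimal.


Precision = TP / (TP + FP) = 80 / 107 = 0.7477
Recall = TP / (TP + FN) = 80 / 105 = 0.7619
F1 = 2 * P * R / (P + R)
= 2 * 0.7477 * 0.7619 / (0.7477 + 0.7619)
= 1.1393 / 1.5096
= 0.7547
As percentage: 75.5%

75.5


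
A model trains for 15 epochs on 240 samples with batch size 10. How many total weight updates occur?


Iterations per epoch = 240 / 10 = 24
Total updates = iterations_per_epoch * epochs
= 24 * 15
= 360

360


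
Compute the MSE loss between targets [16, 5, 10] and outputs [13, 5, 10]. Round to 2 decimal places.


Differences: [3, 0, 0]
Squared errors: [9, 0, 0]
Sum of squared errors = 9
MSE = 9 / 3 = 3.00

3.00


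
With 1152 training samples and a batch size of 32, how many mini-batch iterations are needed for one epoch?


Iterations per epoch = dataset_size / batch_size
= 1152 / 32
= 36

36


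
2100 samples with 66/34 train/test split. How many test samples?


Train samples = 2100 * 66% = 1386
Test samples = 2100 - 1386
= 714

714


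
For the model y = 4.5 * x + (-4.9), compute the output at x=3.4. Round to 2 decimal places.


y = 4.5 * 3.4 + (-4.9)
= 15.3 + (-4.9)
= 10.40

10.40


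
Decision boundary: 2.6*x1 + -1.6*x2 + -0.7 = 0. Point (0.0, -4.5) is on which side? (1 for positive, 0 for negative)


Compute 2.6 * 0.0 + -1.6 * -4.5 + -0.7
= 0.0 + 7.2 + -0.7
= 6.5
Since 6.5 >= 0, the point is on the positive side.

1


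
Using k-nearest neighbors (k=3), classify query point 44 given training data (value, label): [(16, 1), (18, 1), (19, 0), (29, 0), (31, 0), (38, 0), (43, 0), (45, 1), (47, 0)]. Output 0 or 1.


Distances from query 44:
Point 43 (class 0): distance = 1
Point 45 (class 1): distance = 1
Point 47 (class 0): distance = 3
K=3 nearest neighbors: classes = [0, 1, 0]
Votes for class 1: 1 / 3
Majority vote => class 0

0


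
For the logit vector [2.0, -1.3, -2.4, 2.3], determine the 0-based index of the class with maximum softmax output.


Softmax is a monotonic transformation, so it preserves the argmax.
We need to find the index of the maximum logit.
Index 0: 2.0
Index 1: -1.3
Index 2: -2.4
Index 3: 2.3
Maximum logit = 2.3 at index 3

3


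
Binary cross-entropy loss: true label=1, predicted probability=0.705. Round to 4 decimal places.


For y=1: Loss = -log(p)
= -log(0.705)
= -(-0.3496)
= 0.3496

0.3496


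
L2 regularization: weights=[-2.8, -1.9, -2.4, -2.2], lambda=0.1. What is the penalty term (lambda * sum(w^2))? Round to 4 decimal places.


Squaring each weight:
(-2.8)^2 = 7.84
(-1.9)^2 = 3.61
(-2.4)^2 = 5.76
(-2.2)^2 = 4.84
Sum of squares = 22.05
Penalty = 0.1 * 22.05 = 2.2050

2.2050


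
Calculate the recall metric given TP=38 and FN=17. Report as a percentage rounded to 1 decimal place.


Recall = TP / (TP + FN) * 100
= 38 / (38 + 17)
= 38 / 55
= 0.6909
= 69.1%

69.1


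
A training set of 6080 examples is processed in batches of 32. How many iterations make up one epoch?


Iterations per epoch = dataset_size / batch_size
= 6080 / 32
= 190

190


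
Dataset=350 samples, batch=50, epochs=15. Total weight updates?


Iterations per epoch = 350 / 50 = 7
Total updates = iterations_per_epoch * epochs
= 7 * 15
= 105

105


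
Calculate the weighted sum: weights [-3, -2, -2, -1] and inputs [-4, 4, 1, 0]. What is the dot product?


Element-wise products:
-3 * -4 = 12
-2 * 4 = -8
-2 * 1 = -2
-1 * 0 = 0
Sum = 12 + -8 + -2 + 0
= 2

2


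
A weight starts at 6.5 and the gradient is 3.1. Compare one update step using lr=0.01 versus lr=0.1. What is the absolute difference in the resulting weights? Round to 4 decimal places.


With lr=0.01: w_new = 6.5 - 0.01 * 3.1 = 6.469
With lr=0.1: w_new = 6.5 - 0.1 * 3.1 = 6.19
Absolute difference = |6.469 - 6.19|
= 0.2790

0.2790


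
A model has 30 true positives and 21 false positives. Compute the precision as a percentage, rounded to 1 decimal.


Precision = TP / (TP + FP) * 100
= 30 / (30 + 21)
= 30 / 51
= 0.5882
= 58.8%

58.8


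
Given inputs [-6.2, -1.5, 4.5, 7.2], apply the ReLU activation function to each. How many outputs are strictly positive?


ReLU(x) = max(0, x) for each element:
ReLU(-6.2) = 0
ReLU(-1.5) = 0
ReLU(4.5) = 4.5
ReLU(7.2) = 7.2
Active neurons (>0): 2

2


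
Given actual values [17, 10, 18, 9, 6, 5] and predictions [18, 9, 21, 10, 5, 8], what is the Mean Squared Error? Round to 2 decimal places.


Differences: [-1, 1, -3, -1, 1, -3]
Squared errors: [1, 1, 9, 1, 1, 9]
Sum of squared errors = 22
MSE = 22 / 6 = 3.67

3.67


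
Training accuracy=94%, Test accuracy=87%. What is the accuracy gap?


Gap = train_accuracy - test_accuracy
= 94 - 87
= 7%
This moderate gap may indicate mild overfitting.

7


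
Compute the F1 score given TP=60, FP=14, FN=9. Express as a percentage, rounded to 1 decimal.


Precision = TP / (TP + FP) = 60 / 74 = 0.8108
Recall = TP / (TP + FN) = 60 / 69 = 0.8696
F1 = 2 * P * R / (P + R)
= 2 * 0.8108 * 0.8696 / (0.8108 + 0.8696)
= 1.4101 / 1.6804
= 0.8392
As percentage: 83.9%

83.9


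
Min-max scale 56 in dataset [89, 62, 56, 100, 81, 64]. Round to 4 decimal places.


Min = 56, Max = 100
Range = 100 - 56 = 44
Scaled = (x - min) / (max - min)
= (56 - 56) / 44
= 0 / 44
= 0.0000

0.0000


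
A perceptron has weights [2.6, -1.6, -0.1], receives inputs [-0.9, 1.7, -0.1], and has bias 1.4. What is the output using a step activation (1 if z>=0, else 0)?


z = w . x + b
= 2.6*-0.9 + -1.6*1.7 + -0.1*-0.1 + 1.4
= -2.34 + -2.72 + 0.01 + 1.4
= -5.05 + 1.4
= -3.65
Since z = -3.65 < 0, output = 0

0


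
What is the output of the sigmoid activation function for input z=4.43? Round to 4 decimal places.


sigmoid(z) = 1 / (1 + exp(-z))
exp(-(4.43)) = exp(-4.43) = 0.0119
1 + 0.0119 = 1.0119
1 / 1.0119 = 0.9882

0.9882


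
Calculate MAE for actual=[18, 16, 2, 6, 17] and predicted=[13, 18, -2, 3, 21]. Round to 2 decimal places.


Absolute errors: [5, 2, 4, 3, 4]
Sum of absolute errors = 18
MAE = 18 / 5 = 3.60

3.60


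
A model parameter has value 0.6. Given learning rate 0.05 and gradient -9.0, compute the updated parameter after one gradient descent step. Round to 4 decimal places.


w_new = w_old - lr * gradient
= 0.6 - 0.05 * -9.0
= 0.6 - (-0.45)
= 1.0500

1.0500


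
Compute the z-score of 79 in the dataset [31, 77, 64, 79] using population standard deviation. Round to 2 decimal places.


Mean = (31 + 77 + 64 + 79) / 4 = 62.75
Variance = sum((x_i - mean)^2) / n = 369.1875
Std = sqrt(369.1875) = 19.2143
Z = (x - mean) / std
= (79 - 62.75) / 19.2143
= 16.25 / 19.2143
= 0.85

0.85


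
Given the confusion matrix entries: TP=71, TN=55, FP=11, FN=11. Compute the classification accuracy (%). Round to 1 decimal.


Accuracy = (TP + TN) / (TP + TN + FP + FN) * 100
= (71 + 55) / (71 + 55 + 11 + 11)
= 126 / 148
= 0.8514
= 85.1%

85.1


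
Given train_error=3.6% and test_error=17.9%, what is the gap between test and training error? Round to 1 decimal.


Generalization gap = test_error - train_error
= 17.9 - 3.6
= 14.3%
A large gap suggests overfitting.

14.3


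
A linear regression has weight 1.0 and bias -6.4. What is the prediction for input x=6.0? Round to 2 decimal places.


y = 1.0 * 6.0 + (-6.4)
= 6.0 + (-6.4)
= -0.40

-0.40


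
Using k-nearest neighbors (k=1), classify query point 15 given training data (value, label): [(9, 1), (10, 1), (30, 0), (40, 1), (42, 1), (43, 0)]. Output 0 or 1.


Distances from query 15:
Point 10 (class 1): distance = 5
K=1 nearest neighbors: classes = [1]
Votes for class 1: 1 / 1
Majority vote => class 1

1


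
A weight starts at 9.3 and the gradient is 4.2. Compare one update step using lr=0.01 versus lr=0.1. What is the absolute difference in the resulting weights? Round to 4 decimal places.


With lr=0.01: w_new = 9.3 - 0.01 * 4.2 = 9.258
With lr=0.1: w_new = 9.3 - 0.1 * 4.2 = 8.88
Absolute difference = |9.258 - 8.88|
= 0.3780

0.3780


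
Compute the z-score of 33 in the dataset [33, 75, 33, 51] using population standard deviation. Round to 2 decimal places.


Mean = (33 + 75 + 33 + 51) / 4 = 48.0
Variance = sum((x_i - mean)^2) / n = 297.0
Std = sqrt(297.0) = 17.2337
Z = (x - mean) / std
= (33 - 48.0) / 17.2337
= -15.0 / 17.2337
= -0.87

-0.87


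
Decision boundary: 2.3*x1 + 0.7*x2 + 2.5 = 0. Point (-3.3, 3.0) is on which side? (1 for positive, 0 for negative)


Compute 2.3 * -3.3 + 0.7 * 3.0 + 2.5
= -7.59 + 2.1 + 2.5
= -2.99
Since -2.99 < 0, the point is on the negative side.

0


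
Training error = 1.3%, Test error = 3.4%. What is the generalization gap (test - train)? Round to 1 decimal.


Generalization gap = test_error - train_error
= 3.4 - 1.3
= 2.1%
A moderate gap.

2.1


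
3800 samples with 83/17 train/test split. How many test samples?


Train samples = 3800 * 83% = 3154
Test samples = 3800 - 3154
= 646

646


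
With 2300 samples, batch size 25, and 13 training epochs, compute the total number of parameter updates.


Iterations per epoch = 2300 / 25 = 92
Total updates = iterations_per_epoch * epochs
= 92 * 13
= 1196

1196


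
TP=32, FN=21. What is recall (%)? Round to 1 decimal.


Recall = TP / (TP + FN) * 100
= 32 / (32 + 21)
= 32 / 53
= 0.6038
= 60.4%

60.4


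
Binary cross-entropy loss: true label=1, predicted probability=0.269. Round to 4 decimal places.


For y=1: Loss = -log(p)
= -log(0.269)
= -(-1.313)
= 1.3130

1.3130


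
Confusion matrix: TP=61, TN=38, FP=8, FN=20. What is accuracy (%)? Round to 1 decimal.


Accuracy = (TP + TN) / (TP + TN + FP + FN) * 100
= (61 + 38) / (61 + 38 + 8 + 20)
= 99 / 127
= 0.7795
= 78.0%

78.0


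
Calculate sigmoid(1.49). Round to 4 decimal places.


sigmoid(z) = 1 / (1 + exp(-z))
exp(-(1.49)) = exp(-1.49) = 0.2254
1 + 0.2254 = 1.2254
1 / 1.2254 = 0.8161

0.8161


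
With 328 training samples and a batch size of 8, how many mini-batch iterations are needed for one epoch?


Iterations per epoch = dataset_size / batch_size
= 328 / 8
= 41

41


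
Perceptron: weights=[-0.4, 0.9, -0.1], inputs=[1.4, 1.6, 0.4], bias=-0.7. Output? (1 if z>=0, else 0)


z = w . x + b
= -0.4*1.4 + 0.9*1.6 + -0.1*0.4 + -0.7
= -0.56 + 1.44 + -0.04 + -0.7
= 0.84 + -0.7
= 0.14
Since z = 0.14 >= 0, output = 1

1


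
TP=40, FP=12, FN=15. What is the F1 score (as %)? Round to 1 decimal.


Precision = TP / (TP + FP) = 40 / 52 = 0.7692
Recall = TP / (TP + FN) = 40 / 55 = 0.7273
F1 = 2 * P * R / (P + R)
= 2 * 0.7692 * 0.7273 / (0.7692 + 0.7273)
= 1.1189 / 1.4965
= 0.7477
As percentage: 74.8%

74.8


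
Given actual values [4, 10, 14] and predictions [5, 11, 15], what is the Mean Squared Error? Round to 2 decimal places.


Differences: [-1, -1, -1]
Squared errors: [1, 1, 1]
Sum of squared errors = 3
MSE = 3 / 3 = 1.00

1.00


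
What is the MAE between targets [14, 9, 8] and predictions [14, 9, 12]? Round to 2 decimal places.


Absolute errors: [0, 0, 4]
Sum of absolute errors = 4
MAE = 4 / 3 = 1.33

1.33


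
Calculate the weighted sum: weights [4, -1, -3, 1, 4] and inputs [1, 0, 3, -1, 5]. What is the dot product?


Element-wise products:
4 * 1 = 4
-1 * 0 = 0
-3 * 3 = -9
1 * -1 = -1
4 * 5 = 20
Sum = 4 + 0 + -9 + -1 + 20
= 14

14


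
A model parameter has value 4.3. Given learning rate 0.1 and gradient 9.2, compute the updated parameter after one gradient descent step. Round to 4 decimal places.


w_new = w_old - lr * gradient
= 4.3 - 0.1 * 9.2
= 4.3 - (0.92)
= 3.3800

3.3800


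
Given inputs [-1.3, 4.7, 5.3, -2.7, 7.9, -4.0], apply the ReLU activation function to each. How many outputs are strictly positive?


ReLU(x) = max(0, x) for each element:
ReLU(-1.3) = 0
ReLU(4.7) = 4.7
ReLU(5.3) = 5.3
ReLU(-2.7) = 0
ReLU(7.9) = 7.9
ReLU(-4.0) = 0
Active neurons (>0): 3

3


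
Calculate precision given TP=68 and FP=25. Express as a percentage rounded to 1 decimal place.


Precision = TP / (TP + FP) * 100
= 68 / (68 + 25)
= 68 / 93
= 0.7312
= 73.1%

73.1


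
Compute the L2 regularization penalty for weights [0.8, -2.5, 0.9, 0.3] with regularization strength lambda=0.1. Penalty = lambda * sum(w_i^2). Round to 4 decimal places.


Squaring each weight:
0.8^2 = 0.64
(-2.5)^2 = 6.25
0.9^2 = 0.81
0.3^2 = 0.09
Sum of squares = 7.79
Penalty = 0.1 * 7.79 = 0.7790

0.7790


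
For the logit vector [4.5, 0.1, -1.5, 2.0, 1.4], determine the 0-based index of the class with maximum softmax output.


Softmax is a monotonic transformation, so it preserves the argmax.
We need to find the index of the maximum logit.
Index 0: 4.5
Index 1: 0.1
Index 2: -1.5
Index 3: 2.0
Index 4: 1.4
Maximum logit = 4.5 at index 0

0


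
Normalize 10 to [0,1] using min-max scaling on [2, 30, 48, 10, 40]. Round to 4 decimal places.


Min = 2, Max = 48
Range = 48 - 2 = 46
Scaled = (x - min) / (max - min)
= (10 - 2) / 46
= 8 / 46
= 0.1739

0.1739


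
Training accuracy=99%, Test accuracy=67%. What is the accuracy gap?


Gap = train_accuracy - test_accuracy
= 99 - 67
= 32%
This large gap strongly indicates overfitting.

32


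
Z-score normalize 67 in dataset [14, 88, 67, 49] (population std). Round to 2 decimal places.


Mean = (14 + 88 + 67 + 49) / 4 = 54.5
Variance = sum((x_i - mean)^2) / n = 737.25
Std = sqrt(737.25) = 27.1523
Z = (x - mean) / std
= (67 - 54.5) / 27.1523
= 12.5 / 27.1523
= 0.46

0.46


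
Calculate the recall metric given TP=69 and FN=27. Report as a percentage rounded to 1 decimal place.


Recall = TP / (TP + FN) * 100
= 69 / (69 + 27)
= 69 / 96
= 0.7188
= 71.9%

71.9


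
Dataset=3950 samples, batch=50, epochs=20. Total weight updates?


Iterations per epoch = 3950 / 50 = 79
Total updates = iterations_per_epoch * epochs
= 79 * 20
= 1580

1580


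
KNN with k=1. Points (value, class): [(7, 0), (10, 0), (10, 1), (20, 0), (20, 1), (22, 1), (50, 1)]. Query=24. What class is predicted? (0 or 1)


Distances from query 24:
Point 22 (class 1): distance = 2
K=1 nearest neighbors: classes = [1]
Votes for class 1: 1 / 1
Majority vote => class 1

1


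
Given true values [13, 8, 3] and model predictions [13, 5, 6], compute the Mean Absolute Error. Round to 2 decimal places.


Absolute errors: [0, 3, 3]
Sum of absolute errors = 6
MAE = 6 / 3 = 2.00

2.00


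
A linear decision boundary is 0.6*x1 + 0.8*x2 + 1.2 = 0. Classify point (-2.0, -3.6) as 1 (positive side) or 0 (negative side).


Compute 0.6 * -2.0 + 0.8 * -3.6 + 1.2
= -1.2 + -2.88 + 1.2
= -2.88
Since -2.88 < 0, the point is on the negative side.

0


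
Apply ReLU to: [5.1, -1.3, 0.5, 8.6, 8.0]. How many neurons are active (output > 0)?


ReLU(x) = max(0, x) for each element:
ReLU(5.1) = 5.1
ReLU(-1.3) = 0
ReLU(0.5) = 0.5
ReLU(8.6) = 8.6
ReLU(8.0) = 8.0
Active neurons (>0): 4

4


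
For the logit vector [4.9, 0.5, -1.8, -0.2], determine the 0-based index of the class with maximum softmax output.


Softmax is a monotonic transformation, so it preserves the argmax.
We need to find the index of the maximum logit.
Index 0: 4.9
Index 1: 0.5
Index 2: -1.8
Index 3: -0.2
Maximum logit = 4.9 at index 0

0


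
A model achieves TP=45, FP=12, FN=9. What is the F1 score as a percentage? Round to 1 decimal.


Precision = TP / (TP + FP) = 45 / 57 = 0.7895
Recall = TP / (TP + FN) = 45 / 54 = 0.8333
F1 = 2 * P * R / (P + R)
= 2 * 0.7895 * 0.8333 / (0.7895 + 0.8333)
= 1.3158 / 1.6228
= 0.8108
As percentage: 81.1%

81.1


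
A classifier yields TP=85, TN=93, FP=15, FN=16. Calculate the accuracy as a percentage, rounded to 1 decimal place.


Accuracy = (TP + TN) / (TP + TN + FP + FN) * 100
= (85 + 93) / (85 + 93 + 15 + 16)
= 178 / 209
= 0.8517
= 85.2%

85.2


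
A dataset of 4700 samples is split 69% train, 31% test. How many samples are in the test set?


Train samples = 4700 * 69% = 3243
Test samples = 4700 - 3243
= 1457

1457


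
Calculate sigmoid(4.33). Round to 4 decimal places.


sigmoid(z) = 1 / (1 + exp(-z))
exp(-(4.33)) = exp(-4.33) = 0.0132
1 + 0.0132 = 1.0132
1 / 1.0132 = 0.9870

0.9870


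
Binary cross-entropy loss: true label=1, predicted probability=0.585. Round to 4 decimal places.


For y=1: Loss = -log(p)
= -log(0.585)
= -(-0.5361)
= 0.5361

0.5361


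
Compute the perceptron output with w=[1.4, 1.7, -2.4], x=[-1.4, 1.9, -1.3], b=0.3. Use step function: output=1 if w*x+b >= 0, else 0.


z = w . x + b
= 1.4*-1.4 + 1.7*1.9 + -2.4*-1.3 + 0.3
= -1.96 + 3.23 + 3.12 + 0.3
= 4.39 + 0.3
= 4.69
Since z = 4.69 >= 0, output = 1

1


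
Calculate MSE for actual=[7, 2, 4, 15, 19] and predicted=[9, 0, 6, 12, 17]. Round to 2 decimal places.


Differences: [-2, 2, -2, 3, 2]
Squared errors: [4, 4, 4, 9, 4]
Sum of squared errors = 25
MSE = 25 / 5 = 5.00

5.00


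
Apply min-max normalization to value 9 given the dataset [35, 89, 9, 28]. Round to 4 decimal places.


Min = 9, Max = 89
Range = 89 - 9 = 80
Scaled = (x - min) / (max - min)
= (9 - 9) / 80
= 0 / 80
= 0.0000

0.0000


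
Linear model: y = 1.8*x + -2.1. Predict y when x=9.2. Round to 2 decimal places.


y = 1.8 * 9.2 + (-2.1)
= 16.56 + (-2.1)
= 14.46

14.46


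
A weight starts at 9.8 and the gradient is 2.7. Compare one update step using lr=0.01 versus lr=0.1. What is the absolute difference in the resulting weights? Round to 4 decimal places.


With lr=0.01: w_new = 9.8 - 0.01 * 2.7 = 9.773
With lr=0.1: w_new = 9.8 - 0.1 * 2.7 = 9.53
Absolute difference = |9.773 - 9.53|
= 0.2430

0.2430


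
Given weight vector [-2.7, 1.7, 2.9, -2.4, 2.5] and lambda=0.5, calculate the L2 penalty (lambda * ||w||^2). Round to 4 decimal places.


Squaring each weight:
(-2.7)^2 = 7.29
1.7^2 = 2.89
2.9^2 = 8.41
(-2.4)^2 = 5.76
2.5^2 = 6.25
Sum of squares = 30.6
Penalty = 0.5 * 30.6 = 15.3000

15.3000


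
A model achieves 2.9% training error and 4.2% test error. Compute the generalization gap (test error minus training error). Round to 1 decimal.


Generalization gap = test_error - train_error
= 4.2 - 2.9
= 1.3%
A small gap suggests good generalization.

1.3


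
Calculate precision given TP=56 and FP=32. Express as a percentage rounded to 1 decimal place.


Precision = TP / (TP + FP) * 100
= 56 / (56 + 32)
= 56 / 88
= 0.6364
= 63.6%

63.6


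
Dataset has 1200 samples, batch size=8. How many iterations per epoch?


Iterations per epoch = dataset_size / batch_size
= 1200 / 8
= 150

150


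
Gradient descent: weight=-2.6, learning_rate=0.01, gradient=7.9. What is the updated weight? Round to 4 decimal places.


w_new = w_old - lr * gradient
= -2.6 - 0.01 * 7.9
= -2.6 - (0.079)
= -2.6790

-2.6790


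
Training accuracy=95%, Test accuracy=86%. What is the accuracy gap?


Gap = train_accuracy - test_accuracy
= 95 - 86
= 9%
This moderate gap may indicate mild overfitting.

9


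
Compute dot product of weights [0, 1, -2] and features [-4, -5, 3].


Element-wise products:
0 * -4 = 0
1 * -5 = -5
-2 * 3 = -6
Sum = 0 + -5 + -6
= -11

-11


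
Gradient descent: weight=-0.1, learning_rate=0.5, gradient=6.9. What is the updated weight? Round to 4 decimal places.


w_new = w_old - lr * gradient
= -0.1 - 0.5 * 6.9
= -0.1 - (3.45)
= -3.5500

-3.5500


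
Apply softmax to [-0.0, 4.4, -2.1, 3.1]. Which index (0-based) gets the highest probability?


Softmax is a monotonic transformation, so it preserves the argmax.
We need to find the index of the maximum logit.
Index 0: -0.0
Index 1: 4.4
Index 2: -2.1
Index 3: 3.1
Maximum logit = 4.4 at index 1

1


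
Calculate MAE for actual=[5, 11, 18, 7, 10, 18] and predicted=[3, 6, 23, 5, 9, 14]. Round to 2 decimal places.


Absolute errors: [2, 5, 5, 2, 1, 4]
Sum of absolute errors = 19
MAE = 19 / 6 = 3.17

3.17


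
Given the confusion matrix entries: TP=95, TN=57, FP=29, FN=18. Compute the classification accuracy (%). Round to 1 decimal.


Accuracy = (TP + TN) / (TP + TN + FP + FN) * 100
= (95 + 57) / (95 + 57 + 29 + 18)
= 152 / 199
= 0.7638
= 76.4%

76.4


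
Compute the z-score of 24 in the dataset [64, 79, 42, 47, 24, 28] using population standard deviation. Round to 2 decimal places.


Mean = (64 + 79 + 42 + 47 + 24 + 28) / 6 = 47.3333
Variance = sum((x_i - mean)^2) / n = 371.2222
Std = sqrt(371.2222) = 19.2671
Z = (x - mean) / std
= (24 - 47.3333) / 19.2671
= -23.3333 / 19.2671
= -1.21

-1.21


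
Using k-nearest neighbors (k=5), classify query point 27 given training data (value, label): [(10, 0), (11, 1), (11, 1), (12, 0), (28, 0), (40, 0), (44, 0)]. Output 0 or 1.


Distances from query 27:
Point 28 (class 0): distance = 1
Point 40 (class 0): distance = 13
Point 12 (class 0): distance = 15
Point 11 (class 1): distance = 16
Point 11 (class 1): distance = 16
K=5 nearest neighbors: classes = [0, 0, 0, 1, 1]
Votes for class 1: 2 / 5
Majority vote => class 0

0


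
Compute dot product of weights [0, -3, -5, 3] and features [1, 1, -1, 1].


Element-wise products:
0 * 1 = 0
-3 * 1 = -3
-5 * -1 = 5
3 * 1 = 3
Sum = 0 + -3 + 5 + 3
= 5

5


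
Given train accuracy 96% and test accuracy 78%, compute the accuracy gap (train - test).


Gap = train_accuracy - test_accuracy
= 96 - 78
= 18%
This gap suggests the model is overfitting.

18


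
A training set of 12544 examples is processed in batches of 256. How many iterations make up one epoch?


Iterations per epoch = dataset_size / batch_size
= 12544 / 256
= 49

49


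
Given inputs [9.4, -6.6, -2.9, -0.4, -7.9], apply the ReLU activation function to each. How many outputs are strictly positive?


ReLU(x) = max(0, x) for each element:
ReLU(9.4) = 9.4
ReLU(-6.6) = 0
ReLU(-2.9) = 0
ReLU(-0.4) = 0
ReLU(-7.9) = 0
Active neurons (>0): 1

1


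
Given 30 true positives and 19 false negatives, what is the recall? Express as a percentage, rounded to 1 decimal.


Recall = TP / (TP + FN) * 100
= 30 / (30 + 19)
= 30 / 49
= 0.6122
= 61.2%

61.2


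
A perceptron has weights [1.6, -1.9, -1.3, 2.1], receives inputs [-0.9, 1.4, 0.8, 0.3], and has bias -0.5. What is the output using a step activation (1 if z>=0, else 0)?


z = w . x + b
= 1.6*-0.9 + -1.9*1.4 + -1.3*0.8 + 2.1*0.3 + -0.5
= -1.44 + -2.66 + -1.04 + 0.63 + -0.5
= -4.51 + -0.5
= -5.01
Since z = -5.01 < 0, output = 0

0


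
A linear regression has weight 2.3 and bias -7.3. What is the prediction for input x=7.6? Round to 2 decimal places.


y = 2.3 * 7.6 + (-7.3)
= 17.48 + (-7.3)
= 10.18

10.18


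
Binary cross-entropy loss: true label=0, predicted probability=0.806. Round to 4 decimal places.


For y=0: Loss = -log(1-p)
= -log(1 - 0.806)
= -log(0.194)
= -(-1.6399)
= 1.6399

1.6399


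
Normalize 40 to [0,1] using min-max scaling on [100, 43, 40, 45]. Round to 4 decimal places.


Min = 40, Max = 100
Range = 100 - 40 = 60
Scaled = (x - min) / (max - min)
= (40 - 40) / 60
= 0 / 60
= 0.0000

0.0000


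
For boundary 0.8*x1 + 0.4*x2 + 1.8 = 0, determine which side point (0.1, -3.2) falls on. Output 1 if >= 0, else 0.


Compute 0.8 * 0.1 + 0.4 * -3.2 + 1.8
= 0.08 + -1.28 + 1.8
= 0.6
Since 0.6 >= 0, the point is on the positive side.

1


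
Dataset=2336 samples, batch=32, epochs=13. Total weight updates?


Iterations per epoch = 2336 / 32 = 73
Total updates = iterations_per_epoch * epochs
= 73 * 13
= 949

949


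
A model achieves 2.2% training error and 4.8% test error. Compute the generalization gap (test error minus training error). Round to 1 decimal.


Generalization gap = test_error - train_error
= 4.8 - 2.2
= 2.6%
A moderate gap.

2.6


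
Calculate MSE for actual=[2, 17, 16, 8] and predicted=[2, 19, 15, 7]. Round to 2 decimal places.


Differences: [0, -2, 1, 1]
Squared errors: [0, 4, 1, 1]
Sum of squared errors = 6
MSE = 6 / 4 = 1.50

1.50
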